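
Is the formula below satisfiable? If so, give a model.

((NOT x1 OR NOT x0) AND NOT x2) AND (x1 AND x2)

UNSATISFIABLE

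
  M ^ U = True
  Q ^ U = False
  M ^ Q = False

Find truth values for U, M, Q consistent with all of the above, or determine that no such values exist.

Adding constraints 1, 2, 3 mod 2: every variable appears an even number of times on the left, so the left side is 0.
But the right sides sum to 1 (mod 2). 0 ≠ 1 — the system is inconsistent.

UNSATISFIABLE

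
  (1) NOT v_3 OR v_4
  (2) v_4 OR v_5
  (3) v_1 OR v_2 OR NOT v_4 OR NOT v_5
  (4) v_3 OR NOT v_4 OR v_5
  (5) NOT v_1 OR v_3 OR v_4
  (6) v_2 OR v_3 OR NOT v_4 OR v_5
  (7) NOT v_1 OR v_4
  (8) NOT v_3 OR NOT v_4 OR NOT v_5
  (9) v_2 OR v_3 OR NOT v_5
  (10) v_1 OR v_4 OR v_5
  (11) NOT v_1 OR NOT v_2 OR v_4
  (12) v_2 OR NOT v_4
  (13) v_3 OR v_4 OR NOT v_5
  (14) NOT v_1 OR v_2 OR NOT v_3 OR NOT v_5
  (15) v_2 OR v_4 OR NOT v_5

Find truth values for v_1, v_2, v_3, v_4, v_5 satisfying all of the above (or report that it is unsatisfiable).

Set v_1 = False.
Try v_2 = False:
  (v_2 OR NOT v_4) forces v_4 = False.
  (NOT v_3 OR v_4) forces v_3 = False.
  (v_4 OR v_5) forces v_5 = True.
  clause (v_2 OR v_3 OR NOT v_5) is falsified — backtrack.
So v_2 = True.
Set v_3 = False.
Set v_4 = True.
  then (v_3 OR NOT v_4 OR v_5) forces v_5 = True.
All clauses satisfied.

v_1 = False; v_2 = True; v_3 = False; v_4 = True; v_5 = True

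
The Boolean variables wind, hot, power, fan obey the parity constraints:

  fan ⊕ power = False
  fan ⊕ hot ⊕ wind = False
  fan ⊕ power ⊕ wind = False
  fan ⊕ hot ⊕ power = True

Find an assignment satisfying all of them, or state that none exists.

wind=F; hot=T; power=T; fan=T

fan ⊕ power = T ⊕ T = False ✓
fan ⊕ hot ⊕ wind = T ⊕ T ⊕ F = False ✓
fan ⊕ power ⊕ wind = T ⊕ T ⊕ F = False ✓
fan ⊕ hot ⊕ power = T ⊕ T ⊕ T = True ✓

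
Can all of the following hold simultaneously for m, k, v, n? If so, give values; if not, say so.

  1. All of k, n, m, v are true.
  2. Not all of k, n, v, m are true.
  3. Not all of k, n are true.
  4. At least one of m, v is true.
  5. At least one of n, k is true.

Unsatisfiable — no assignment works.

Case k = True:
  (1) forces n = True.
  Constraint (3) is violated (k=T, n=T) — contradiction.
Case k = False:
  Constraint (1) is violated (k=F) — contradiction.
Both cases fail — unsatisfiable.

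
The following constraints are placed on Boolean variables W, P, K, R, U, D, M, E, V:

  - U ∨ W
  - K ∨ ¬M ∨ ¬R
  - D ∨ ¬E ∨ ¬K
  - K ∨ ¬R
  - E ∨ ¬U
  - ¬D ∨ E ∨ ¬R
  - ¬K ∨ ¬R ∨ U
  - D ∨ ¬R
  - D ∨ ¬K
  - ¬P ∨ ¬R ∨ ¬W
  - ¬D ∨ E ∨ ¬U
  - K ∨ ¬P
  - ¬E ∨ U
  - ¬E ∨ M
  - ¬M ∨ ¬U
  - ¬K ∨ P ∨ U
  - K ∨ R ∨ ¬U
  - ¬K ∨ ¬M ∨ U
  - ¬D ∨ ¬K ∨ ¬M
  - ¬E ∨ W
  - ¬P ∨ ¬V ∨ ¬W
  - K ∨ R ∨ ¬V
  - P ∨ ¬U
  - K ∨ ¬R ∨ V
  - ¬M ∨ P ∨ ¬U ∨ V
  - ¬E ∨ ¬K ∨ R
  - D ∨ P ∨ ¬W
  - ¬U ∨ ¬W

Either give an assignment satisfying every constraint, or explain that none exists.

Try W = False:
  (U ∨ W) forces U = True.
  (E ∨ ¬U) forces E = True.
  clause (¬E ∨ W) is falsified — backtrack.
So W = True.
  then (¬U ∨ ¬W) forces U = False.
  then (¬E ∨ U) forces E = False.
Set P = True.
  then (¬P ∨ ¬R ∨ ¬W) forces R = False.
  then (K ∨ ¬P) forces K = True.
  then (¬K ∨ ¬M ∨ U) forces M = False.
  then (¬P ∨ ¬V ∨ ¬W) forces V = False.
  then (D ∨ ¬K) forces D = True.
All clauses satisfied.

W: True, P: True, K: True, R: False, U: False, D: True, M: False, E: False, V: False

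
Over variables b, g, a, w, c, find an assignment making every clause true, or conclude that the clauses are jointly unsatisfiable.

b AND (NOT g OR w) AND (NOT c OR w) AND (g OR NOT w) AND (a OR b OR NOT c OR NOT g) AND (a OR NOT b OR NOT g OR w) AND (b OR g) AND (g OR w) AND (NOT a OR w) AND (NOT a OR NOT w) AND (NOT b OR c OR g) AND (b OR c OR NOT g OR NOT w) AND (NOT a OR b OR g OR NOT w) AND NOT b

Unsatisfiable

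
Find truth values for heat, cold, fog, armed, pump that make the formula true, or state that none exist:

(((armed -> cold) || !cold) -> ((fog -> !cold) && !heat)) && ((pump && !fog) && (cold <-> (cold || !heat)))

heat = False, cold = True, fog = False, armed = False, pump = True

  ((armed -> cold) || !cold) -> ((fog -> !cold) && !heat) = True
    (armed -> cold) || !cold = True
      armed -> cold = True
      !cold = False
    (fog -> !cold) && !heat = True
      fog -> !cold = True
        !cold = False
      !heat = True
  (pump && !fog) && (cold <-> (cold || !heat)) = True
    pump && !fog = True
      !fog = True
    cold <-> (cold || !heat) = True
      cold || !heat = True
        !heat = True
Both conjuncts True, so the formula holds.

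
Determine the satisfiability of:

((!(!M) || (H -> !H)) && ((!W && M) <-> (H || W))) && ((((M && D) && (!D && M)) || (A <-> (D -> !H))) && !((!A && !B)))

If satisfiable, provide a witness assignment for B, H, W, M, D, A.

B=T; H=T; W=F; M=T; D=F; A=T

  (!(!M) || (H -> !H)) && ((!W && M) <-> (H || W)) = True
    !(!M) || (H -> !H) = True
      !(!M) = True
        !M = False
      H -> !H = False
        !H = False
    (!W && M) <-> (H || W) = True
      !W && M = True
        !W = True
      H || W = True
  (((M && D) && (!D && M)) || (A <-> (D -> !H))) && !((!A && !B)) = True
    ((M && D) && (!D && M)) || (A <-> (D -> !H)) = True
      (M && D) && (!D && M) = False
        M && D = False
        !D && M = True
          !D = True
      A <-> (D -> !H) = True
        D -> !H = True
          !H = False
    !((!A && !B)) = True
      !A && !B = False
        !A = False
        !B = False
Both conjuncts True, so the formula holds.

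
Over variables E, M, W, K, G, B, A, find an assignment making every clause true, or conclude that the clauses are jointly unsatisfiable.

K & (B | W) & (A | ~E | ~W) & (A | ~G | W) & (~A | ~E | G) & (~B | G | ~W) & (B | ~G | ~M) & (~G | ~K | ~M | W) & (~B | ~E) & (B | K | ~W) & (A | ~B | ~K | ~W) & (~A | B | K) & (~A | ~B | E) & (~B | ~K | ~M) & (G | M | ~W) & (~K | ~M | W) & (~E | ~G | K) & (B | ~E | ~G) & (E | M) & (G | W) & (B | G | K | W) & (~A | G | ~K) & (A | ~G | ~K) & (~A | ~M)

E = False, M = True, W = True, K = True, G = False, B = False, A = False

Unit clause (K) forces K = True.
Try E = True:
  (~B | ~E) forces B = False.
  (B | W) forces W = True.
  (A | ~E | ~W) forces A = True.
  (~A | ~E | G) forces G = True.
  clause (B | ~E | ~G) is falsified — backtrack.
So E = False.
  then (E | M) forces M = True.
  then (~A | ~M) forces A = False.
  then (~B | ~K | ~M) forces B = False.
  then (~K | ~M | W) forces W = True.
  then (A | ~G | ~K) forces G = False.
All clauses satisfied.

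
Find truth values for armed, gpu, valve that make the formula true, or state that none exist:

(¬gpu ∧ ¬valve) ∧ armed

armed = True, gpu = False, valve = False

  ¬gpu ∧ ¬valve = True
    ¬gpu = True
    ¬valve = True
Both conjuncts True, so the formula holds.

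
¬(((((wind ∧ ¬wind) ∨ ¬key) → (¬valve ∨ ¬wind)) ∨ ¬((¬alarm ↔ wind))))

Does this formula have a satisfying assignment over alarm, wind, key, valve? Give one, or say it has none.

alarm: False, wind: True, key: False, valve: True

  ¬(((((wind ∧ ¬wind) ∨ ¬key) → (¬valve ∨ ¬wind)) ∨ ¬((¬alarm ↔ wind)))) = True
    (((wind ∧ ¬wind) ∨ ¬key) → (¬valve ∨ ¬wind)) ∨ ¬((¬alarm ↔ wind)) = False
      ((wind ∧ ¬wind) ∨ ¬key) → (¬valve ∨ ¬wind) = False
        (wind ∧ ¬wind) ∨ ¬key = True
          wind ∧ ¬wind = False
            ¬wind = False
          ¬key = True
        ¬valve ∨ ¬wind = False
          ¬valve = False
          ¬wind = False
      ¬((¬alarm ↔ wind)) = False
        ¬alarm ↔ wind = True
          ¬alarm = True
The formula evaluates to True.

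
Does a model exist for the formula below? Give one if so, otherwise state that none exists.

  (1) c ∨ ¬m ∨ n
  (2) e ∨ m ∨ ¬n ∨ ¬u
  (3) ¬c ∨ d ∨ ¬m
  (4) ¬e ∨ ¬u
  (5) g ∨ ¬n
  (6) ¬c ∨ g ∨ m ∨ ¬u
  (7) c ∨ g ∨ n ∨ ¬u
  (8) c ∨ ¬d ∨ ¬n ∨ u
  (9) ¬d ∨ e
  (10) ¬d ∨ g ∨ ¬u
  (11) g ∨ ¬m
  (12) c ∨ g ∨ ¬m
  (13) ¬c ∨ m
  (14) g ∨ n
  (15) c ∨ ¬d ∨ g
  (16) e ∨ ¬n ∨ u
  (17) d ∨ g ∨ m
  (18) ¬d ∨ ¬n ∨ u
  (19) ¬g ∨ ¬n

g = True, u = False, m = False, n = False, c = False, e = False, d = False

Try g = False:
  (g ∨ ¬n) forces n = False.
  clause (g ∨ n) is falsified — backtrack.
So g = True.
  then (¬g ∨ ¬n) forces n = False.
Set u = False.
Set m = False.
  then (¬c ∨ m) forces c = False.
Set e = False.
  then (¬d ∨ e) forces d = False.
All clauses satisfied.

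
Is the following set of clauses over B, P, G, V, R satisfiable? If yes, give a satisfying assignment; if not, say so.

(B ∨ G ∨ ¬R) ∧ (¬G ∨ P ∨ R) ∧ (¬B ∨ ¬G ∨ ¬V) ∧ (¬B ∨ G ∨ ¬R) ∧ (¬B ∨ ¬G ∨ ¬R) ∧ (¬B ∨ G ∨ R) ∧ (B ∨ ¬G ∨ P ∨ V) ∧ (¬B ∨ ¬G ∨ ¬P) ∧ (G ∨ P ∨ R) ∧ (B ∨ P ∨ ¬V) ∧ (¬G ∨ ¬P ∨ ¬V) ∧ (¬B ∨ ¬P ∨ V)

B = False, P = True, G = False, V = False, R = False

Set B = False.
Try P = False:
  (B ∨ P ∨ ¬V) forces V = False.
  (B ∨ ¬G ∨ P ∨ V) forces G = False.
  (B ∨ G ∨ ¬R) forces R = False.
  clause (G ∨ P ∨ R) is falsified — backtrack.
So P = True.
Set G = False.
  then (B ∨ G ∨ ¬R) forces R = False.
Set V = False.
All clauses satisfied.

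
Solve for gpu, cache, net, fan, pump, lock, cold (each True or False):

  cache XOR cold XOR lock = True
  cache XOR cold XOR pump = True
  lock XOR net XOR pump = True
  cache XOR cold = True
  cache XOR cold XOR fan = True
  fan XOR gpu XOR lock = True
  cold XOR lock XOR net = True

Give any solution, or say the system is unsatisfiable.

gpu = True, cache = True, net = True, fan = False, pump = False, lock = False, cold = False

cache XOR cold XOR lock = T XOR F XOR F = True ✓
cache XOR cold XOR pump = T XOR F XOR F = True ✓
lock XOR net XOR pump = F XOR T XOR F = True ✓
cache XOR cold = T XOR F = True ✓
cache XOR cold XOR fan = T XOR F XOR F = True ✓
fan XOR gpu XOR lock = F XOR T XOR F = True ✓
cold XOR lock XOR net = F XOR F XOR T = True ✓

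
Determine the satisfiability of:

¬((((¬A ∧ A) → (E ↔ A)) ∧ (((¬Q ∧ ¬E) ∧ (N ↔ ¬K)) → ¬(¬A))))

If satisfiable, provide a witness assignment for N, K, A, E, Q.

N = True, K = False, A = False, E = False, Q = False

  ¬((((¬A ∧ A) → (E ↔ A)) ∧ (((¬Q ∧ ¬E) ∧ (N ↔ ¬K)) → ¬(¬A)))) = True
    ((¬A ∧ A) → (E ↔ A)) ∧ (((¬Q ∧ ¬E) ∧ (N ↔ ¬K)) → ¬(¬A)) = False
      (¬A ∧ A) → (E ↔ A) = True
        ¬A ∧ A = False
          ¬A = True
        E ↔ A = True
      ((¬Q ∧ ¬E) ∧ (N ↔ ¬K)) → ¬(¬A) = False
        (¬Q ∧ ¬E) ∧ (N ↔ ¬K) = True
          ¬Q ∧ ¬E = True
            ¬Q = True
            ¬E = True
          N ↔ ¬K = True
            ¬K = True
        ¬(¬A) = False
          ¬A = True
The formula evaluates to True.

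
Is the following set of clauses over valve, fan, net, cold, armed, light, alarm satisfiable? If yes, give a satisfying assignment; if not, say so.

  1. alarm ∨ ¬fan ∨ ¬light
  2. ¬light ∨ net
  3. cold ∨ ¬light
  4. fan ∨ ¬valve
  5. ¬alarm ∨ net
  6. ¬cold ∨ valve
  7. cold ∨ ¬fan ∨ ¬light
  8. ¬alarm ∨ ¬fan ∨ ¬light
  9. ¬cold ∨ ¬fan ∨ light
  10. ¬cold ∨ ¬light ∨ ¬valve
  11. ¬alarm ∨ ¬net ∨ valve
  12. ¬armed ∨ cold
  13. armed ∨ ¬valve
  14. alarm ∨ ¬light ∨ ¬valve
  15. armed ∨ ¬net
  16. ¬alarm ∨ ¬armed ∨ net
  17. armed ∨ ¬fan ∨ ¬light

Set valve = False.
  then (¬cold ∨ valve) forces cold = False.
  then (¬armed ∨ cold) forces armed = False.
  then (armed ∨ ¬net) forces net = False.
  then (¬light ∨ net) forces light = False.
  then (¬alarm ∨ net) forces alarm = False.
Set fan = True.
All clauses satisfied.

valve: False, fan: True, net: False, cold: False, armed: False, light: False, alarm: False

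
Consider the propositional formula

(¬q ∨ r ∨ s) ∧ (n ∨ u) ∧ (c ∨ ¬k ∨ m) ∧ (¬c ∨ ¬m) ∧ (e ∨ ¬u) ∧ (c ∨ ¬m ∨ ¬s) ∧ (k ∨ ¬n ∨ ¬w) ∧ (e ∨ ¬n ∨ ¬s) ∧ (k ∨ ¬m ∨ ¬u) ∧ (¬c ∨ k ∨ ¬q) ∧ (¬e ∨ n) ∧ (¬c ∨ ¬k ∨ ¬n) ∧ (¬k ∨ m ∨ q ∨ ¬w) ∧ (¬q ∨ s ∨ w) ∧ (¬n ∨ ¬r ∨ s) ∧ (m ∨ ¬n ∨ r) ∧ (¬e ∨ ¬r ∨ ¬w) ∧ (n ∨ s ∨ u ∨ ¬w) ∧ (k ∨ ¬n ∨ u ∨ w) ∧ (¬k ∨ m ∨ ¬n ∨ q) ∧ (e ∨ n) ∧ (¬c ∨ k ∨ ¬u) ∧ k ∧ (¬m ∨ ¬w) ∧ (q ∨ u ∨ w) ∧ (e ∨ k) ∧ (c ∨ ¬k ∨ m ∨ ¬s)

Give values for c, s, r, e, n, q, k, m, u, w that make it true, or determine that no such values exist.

Unit clause (k) forces k = True.
Set c = False.
  then (c ∨ ¬k ∨ m) forces m = True.
  then (c ∨ ¬m ∨ ¬s) forces s = False.
  then (¬m ∨ ¬w) forces w = False.
  then (¬q ∨ s ∨ w) forces q = False.
  then (q ∨ u ∨ w) forces u = True.
  then (e ∨ ¬u) forces e = True.
  then (¬e ∨ n) forces n = True.
  then (¬n ∨ ¬r ∨ s) forces r = False.
All clauses satisfied.

c = False, s = False, r = False, e = True, n = True, q = False, k = True, m = True, u = True, w = False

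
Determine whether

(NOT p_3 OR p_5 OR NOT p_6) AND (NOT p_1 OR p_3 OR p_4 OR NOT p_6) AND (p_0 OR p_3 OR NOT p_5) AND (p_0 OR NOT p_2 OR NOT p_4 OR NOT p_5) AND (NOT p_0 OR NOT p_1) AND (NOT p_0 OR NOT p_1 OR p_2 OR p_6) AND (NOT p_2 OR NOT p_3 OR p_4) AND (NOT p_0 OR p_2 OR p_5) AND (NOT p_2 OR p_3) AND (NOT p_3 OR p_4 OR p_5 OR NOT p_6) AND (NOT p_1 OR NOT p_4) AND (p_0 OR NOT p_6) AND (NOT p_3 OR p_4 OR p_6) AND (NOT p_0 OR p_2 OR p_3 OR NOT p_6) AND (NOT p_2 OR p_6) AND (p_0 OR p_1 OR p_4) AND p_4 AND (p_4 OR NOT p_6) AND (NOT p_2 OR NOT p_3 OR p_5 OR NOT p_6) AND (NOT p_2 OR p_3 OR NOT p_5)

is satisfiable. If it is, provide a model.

Unit clause (p_4) forces p_4 = True.
In (NOT p_1 OR NOT p_4) only NOT p_1 is left, so p_1 = False.
Set p_0 = True.
Set p_2 = False.
  then (NOT p_0 OR p_2 OR p_5) forces p_5 = True.
Set p_3 = True.
Set p_6 = True.
All clauses satisfied.

p_0=T; p_1=F; p_2=F; p_3=T; p_4=T; p_5=T; p_6=T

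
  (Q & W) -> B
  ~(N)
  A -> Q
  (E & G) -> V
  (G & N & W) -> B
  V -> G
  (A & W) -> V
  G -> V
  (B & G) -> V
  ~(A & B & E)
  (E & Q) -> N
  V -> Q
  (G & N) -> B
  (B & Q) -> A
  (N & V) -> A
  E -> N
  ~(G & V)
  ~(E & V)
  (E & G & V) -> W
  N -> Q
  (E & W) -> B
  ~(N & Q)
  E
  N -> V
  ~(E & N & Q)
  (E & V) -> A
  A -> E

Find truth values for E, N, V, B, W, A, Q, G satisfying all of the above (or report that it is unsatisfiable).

No satisfying assignment exists.

Case E = True:
  (~E | N) forces N = True.
  Clause (~N) is falsified — contradiction.
Case E = False:
  Clause (E) is falsified — contradiction.
Both cases fail, so the formula is unsatisfiable.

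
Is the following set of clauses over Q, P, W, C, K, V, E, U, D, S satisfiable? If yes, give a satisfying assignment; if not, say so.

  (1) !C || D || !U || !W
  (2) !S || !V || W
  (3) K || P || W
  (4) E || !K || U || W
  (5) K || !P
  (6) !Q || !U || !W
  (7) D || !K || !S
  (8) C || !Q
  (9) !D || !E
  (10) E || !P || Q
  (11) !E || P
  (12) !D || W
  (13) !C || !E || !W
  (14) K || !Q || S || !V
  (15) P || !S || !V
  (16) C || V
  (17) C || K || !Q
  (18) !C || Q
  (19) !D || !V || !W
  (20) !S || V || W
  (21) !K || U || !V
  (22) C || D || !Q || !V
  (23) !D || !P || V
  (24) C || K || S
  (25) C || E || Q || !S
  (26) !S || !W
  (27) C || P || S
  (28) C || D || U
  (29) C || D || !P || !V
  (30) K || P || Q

Set Q = True.
  then (C || !Q) forces C = True.
Set P = True.
  then (K || !P) forces K = True.
Set W = False.
  then (!D || W) forces D = False.
  then (D || !K || !S) forces S = False.
Set V = False.
Set E = True.
Set U = True.
All clauses satisfied.

Q = True, P = True, W = False, C = True, K = True, V = False, E = True, U = True, D = False, S = False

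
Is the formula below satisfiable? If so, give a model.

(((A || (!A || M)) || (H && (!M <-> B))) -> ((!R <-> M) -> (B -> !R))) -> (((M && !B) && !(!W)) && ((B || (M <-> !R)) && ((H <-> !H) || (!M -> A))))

M=F, H=F, B=T, R=T, W=F, A=T

  (((A || (!A || M)) || (H && (!M <-> B))) -> ((!R <-> M) -> (B -> !R))) -> (((M && !B) && !(!W)) && ((B || (M <-> !R)) && ((H <-> !H) || (!M -> A)))) = True
    ((A || (!A || M)) || (H && (!M <-> B))) -> ((!R <-> M) -> (B -> !R)) = False
      (A || (!A || M)) || (H && (!M <-> B)) = True
        A || (!A || M) = True
          !A || M = False
            !A = False
        H && (!M <-> B) = False
          !M <-> B = True
            !M = True
      (!R <-> M) -> (B -> !R) = False
        !R <-> M = True
          !R = False
        B -> !R = False
          !R = False
    ((M && !B) && !(!W)) && ((B || (M <-> !R)) && ((H <-> !H) || (!M -> A))) = False
      (M && !B) && !(!W) = False
        M && !B = False
          !B = False
        !(!W) = False
          !W = True
      (B || (M <-> !R)) && ((H <-> !H) || (!M -> A)) = True
        B || (M <-> !R) = True
          M <-> !R = True
            !R = False
        (H <-> !H) || (!M -> A) = True
          H <-> !H = False
            !H = True
          !M -> A = True
            !M = True
The formula evaluates to True.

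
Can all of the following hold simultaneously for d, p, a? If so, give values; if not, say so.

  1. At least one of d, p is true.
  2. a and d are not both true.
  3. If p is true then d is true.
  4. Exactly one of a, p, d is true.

d: True, p: False, a: False

  (1) {d, p}: 1 true — at least one ✓
  (2) a=F, d=T — not both ✓
  (3) p=F ⇒ d: vacuous ✓
  (4) {a, p, d}: 1 true — exactly one ✓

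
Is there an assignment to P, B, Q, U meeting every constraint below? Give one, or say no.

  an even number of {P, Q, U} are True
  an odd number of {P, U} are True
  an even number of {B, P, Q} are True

P = False; B = True; Q = True; U = True

{P, Q, U}: 2 true → even ✓
{P, U}: 1 true → odd ✓
{B, P, Q}: 2 true → even ✓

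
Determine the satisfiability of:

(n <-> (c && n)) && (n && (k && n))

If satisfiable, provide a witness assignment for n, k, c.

n: True, k: True, c: True

  n <-> (c && n) = True
    c && n = True
  n && (k && n) = True
    k && n = True
Both conjuncts True, so the formula holds.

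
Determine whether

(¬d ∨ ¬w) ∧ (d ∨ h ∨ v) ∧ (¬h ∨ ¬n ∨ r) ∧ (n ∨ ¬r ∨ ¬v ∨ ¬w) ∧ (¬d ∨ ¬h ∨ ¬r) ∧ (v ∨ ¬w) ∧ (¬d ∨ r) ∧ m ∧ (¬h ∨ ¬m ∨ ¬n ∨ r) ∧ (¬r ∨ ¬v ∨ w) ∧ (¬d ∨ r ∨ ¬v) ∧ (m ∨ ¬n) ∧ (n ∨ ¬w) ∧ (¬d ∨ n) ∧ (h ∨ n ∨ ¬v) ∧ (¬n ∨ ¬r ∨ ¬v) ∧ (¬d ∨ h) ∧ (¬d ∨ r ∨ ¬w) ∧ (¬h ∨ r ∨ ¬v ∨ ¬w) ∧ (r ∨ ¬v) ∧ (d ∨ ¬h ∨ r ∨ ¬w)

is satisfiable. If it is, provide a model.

Unit clause (m) forces m = True.
Set n = True.
Try h = False:
  (¬d ∨ h) forces d = False.
  (d ∨ h ∨ v) forces v = True.
  (¬n ∨ ¬r ∨ ¬v) forces r = False.
  clause (r ∨ ¬v) is falsified — backtrack.
So h = True.
  then (¬h ∨ ¬n ∨ r) forces r = True.
  then (¬d ∨ ¬h ∨ ¬r) forces d = False.
  then (¬n ∨ ¬r ∨ ¬v) forces v = False.
  then (v ∨ ¬w) forces w = False.
All clauses satisfied.

n=T, h=T, m=T, v=F, r=T, d=F, w=F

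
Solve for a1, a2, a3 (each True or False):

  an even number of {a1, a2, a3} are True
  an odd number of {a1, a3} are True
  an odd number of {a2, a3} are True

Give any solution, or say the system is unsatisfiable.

a1=T, a2=T, a3=F

{a1, a2, a3}: 2 true → even ✓
{a1, a3}: 1 true → odd ✓
{a2, a3}: 1 true → odd ✓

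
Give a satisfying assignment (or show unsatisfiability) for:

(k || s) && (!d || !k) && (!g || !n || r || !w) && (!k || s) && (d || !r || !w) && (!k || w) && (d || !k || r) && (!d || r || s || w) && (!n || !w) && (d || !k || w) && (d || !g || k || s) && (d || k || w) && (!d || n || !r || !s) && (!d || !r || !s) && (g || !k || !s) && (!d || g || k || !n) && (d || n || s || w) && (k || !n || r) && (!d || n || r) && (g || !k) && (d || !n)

s = True, w = True, d = False, n = False, k = False, g = True, r = False

Try s = False:
  (k || s) forces k = True.
  clause (!k || s) is falsified — backtrack.
So s = True.
Set w = True.
  then (!n || !w) forces n = False.
Set d = False.
  then (d || !r || !w) forces r = False.
  then (d || !k || r) forces k = False.
Set g = True.
All clauses satisfied.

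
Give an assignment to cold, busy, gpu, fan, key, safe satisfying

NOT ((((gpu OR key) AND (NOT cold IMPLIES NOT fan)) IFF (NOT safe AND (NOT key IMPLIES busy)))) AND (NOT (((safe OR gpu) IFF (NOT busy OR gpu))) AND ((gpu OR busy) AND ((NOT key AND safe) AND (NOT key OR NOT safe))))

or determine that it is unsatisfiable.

Case safe = True: the formula simplifies to NOT (NOT (((gpu OR key) AND (NOT cold IMPLIES NOT fan)))) AND (NOT ((NOT busy OR gpu)) AND ((gpu OR busy) AND (NOT key AND NOT key))).
  key = True: the conjunct NOT key is False.
  key = False: simplifies to NOT (NOT ((gpu AND (NOT cold IMPLIES NOT fan)))) AND (NOT ((NOT busy OR gpu)) AND (gpu OR busy)).
    gpu = True: the conjunct NOT ((NOT busy OR gpu)) becomes NOT ((NOT busy OR True)) = False.
    gpu = False: the conjunct NOT (NOT ((gpu AND (NOT cold IMPLIES NOT fan)))) becomes NOT (NOT False) = False.
Case safe = False: the conjunct safe is False.
Both cases fail — unsatisfiable.

No satisfying assignment exists.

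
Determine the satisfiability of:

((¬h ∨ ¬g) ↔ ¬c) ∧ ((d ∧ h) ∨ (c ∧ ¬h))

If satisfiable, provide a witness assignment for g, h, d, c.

g=T; h=T; d=T; c=T

  (¬h ∨ ¬g) ↔ ¬c = True
    ¬h ∨ ¬g = False
      ¬h = False
      ¬g = False
    ¬c = False
  (d ∧ h) ∨ (c ∧ ¬h) = True
    d ∧ h = True
    c ∧ ¬h = False
      ¬h = False
Both conjuncts True, so the formula holds.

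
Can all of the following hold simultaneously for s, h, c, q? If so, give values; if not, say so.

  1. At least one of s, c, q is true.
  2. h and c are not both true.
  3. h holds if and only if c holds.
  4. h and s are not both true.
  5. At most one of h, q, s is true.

s=F; h=F; c=F; q=T

  (1) {s, c, q}: 1 true — at least one ✓
  (2) h=F, c=F — not both ✓
  (3) h=F, c=F — same ✓
  (4) h=F, s=F — not both ✓
  (5) {h, q, s}: 1 true — at most one ✓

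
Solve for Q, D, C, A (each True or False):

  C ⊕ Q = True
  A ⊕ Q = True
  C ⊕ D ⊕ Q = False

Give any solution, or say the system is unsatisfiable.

Q=T; D=T; C=F; A=F

C ⊕ Q = F ⊕ T = True ✓
A ⊕ Q = F ⊕ T = True ✓
C ⊕ D ⊕ Q = F ⊕ T ⊕ T = False ✓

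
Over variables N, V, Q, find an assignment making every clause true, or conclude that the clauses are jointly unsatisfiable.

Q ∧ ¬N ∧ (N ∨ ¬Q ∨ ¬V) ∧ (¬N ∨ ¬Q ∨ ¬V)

Unit clause (Q) forces Q = True.
Unit clause (¬N) forces N = False.
In (N ∨ ¬Q ∨ ¬V) only ¬V is left, so V = False.
Check each clause:
  (Q): Q holds.
  (¬N): ¬N holds.
  (N ∨ ¬Q ∨ ¬V): ¬V holds.
  (¬N ∨ ¬Q ∨ ¬V): ¬N holds.
All clauses satisfied.

N = False; V = False; Q = True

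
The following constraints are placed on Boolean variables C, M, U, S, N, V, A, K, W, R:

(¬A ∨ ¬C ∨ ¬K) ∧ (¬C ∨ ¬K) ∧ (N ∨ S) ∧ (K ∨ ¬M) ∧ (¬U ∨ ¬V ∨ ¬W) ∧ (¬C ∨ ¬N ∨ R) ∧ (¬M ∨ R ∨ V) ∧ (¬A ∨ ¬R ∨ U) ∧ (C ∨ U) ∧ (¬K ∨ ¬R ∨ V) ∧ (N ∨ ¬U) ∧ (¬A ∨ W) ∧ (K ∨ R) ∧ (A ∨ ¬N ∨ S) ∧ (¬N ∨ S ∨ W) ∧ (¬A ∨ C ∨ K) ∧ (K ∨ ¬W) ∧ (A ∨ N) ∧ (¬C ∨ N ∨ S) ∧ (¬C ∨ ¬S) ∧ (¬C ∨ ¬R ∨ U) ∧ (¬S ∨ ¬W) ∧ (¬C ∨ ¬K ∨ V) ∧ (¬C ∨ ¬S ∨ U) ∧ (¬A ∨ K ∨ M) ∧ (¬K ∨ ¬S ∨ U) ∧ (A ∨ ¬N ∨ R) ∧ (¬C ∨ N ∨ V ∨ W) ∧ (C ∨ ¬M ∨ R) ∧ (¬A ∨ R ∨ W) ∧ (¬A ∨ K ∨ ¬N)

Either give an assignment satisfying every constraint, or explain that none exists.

Set C = False.
  then (C ∨ U) forces U = True.
  then (N ∨ ¬U) forces N = True.
Set M = False.
Set S = True.
  then (¬S ∨ ¬W) forces W = False.
  then (¬A ∨ W) forces A = False.
  then (A ∨ ¬N ∨ R) forces R = True.
Set V = False.
  then (¬K ∨ ¬R ∨ V) forces K = False.
All clauses satisfied.

C = False, M = False, U = True, S = True, N = True, V = False, A = False, K = False, W = False, R = True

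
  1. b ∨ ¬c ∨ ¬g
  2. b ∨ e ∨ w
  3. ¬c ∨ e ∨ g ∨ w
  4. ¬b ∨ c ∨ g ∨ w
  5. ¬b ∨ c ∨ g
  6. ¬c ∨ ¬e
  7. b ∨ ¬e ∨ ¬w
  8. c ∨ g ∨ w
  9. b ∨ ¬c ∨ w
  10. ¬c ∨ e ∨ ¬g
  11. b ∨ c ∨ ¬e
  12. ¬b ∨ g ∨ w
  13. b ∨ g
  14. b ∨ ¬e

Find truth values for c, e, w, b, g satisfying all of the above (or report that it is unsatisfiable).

Set c = False.
Set e = False.
Set w = True.
Set b = True.
  then (¬b ∨ c ∨ g) forces g = True.
All clauses satisfied.

c = False, e = False, w = True, b = True, g = True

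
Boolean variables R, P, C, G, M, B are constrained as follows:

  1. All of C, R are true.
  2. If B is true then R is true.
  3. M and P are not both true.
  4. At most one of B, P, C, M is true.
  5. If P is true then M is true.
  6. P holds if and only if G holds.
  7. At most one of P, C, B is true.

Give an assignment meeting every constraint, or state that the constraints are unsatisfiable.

R: True; P: False; C: True; G: False; M: False; B: False

  (1) {C, R}: all 2 true ✓
  (2) B=F ⇒ R: vacuous ✓
  (3) M=F, P=F — not both ✓
  (4) {B, P, C, M}: 1 true — at most one ✓
  (5) P=F ⇒ M: vacuous ✓
  (6) P=F, G=F — same ✓
  (7) {P, C, B}: 1 true — at most one ✓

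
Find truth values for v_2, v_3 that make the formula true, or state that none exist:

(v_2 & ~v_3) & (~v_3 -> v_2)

v_2=T, v_3=F

  v_2 & ~v_3 = True
    ~v_3 = True
  ~v_3 -> v_2 = True
    ~v_3 = True
Both conjuncts True, so the formula holds.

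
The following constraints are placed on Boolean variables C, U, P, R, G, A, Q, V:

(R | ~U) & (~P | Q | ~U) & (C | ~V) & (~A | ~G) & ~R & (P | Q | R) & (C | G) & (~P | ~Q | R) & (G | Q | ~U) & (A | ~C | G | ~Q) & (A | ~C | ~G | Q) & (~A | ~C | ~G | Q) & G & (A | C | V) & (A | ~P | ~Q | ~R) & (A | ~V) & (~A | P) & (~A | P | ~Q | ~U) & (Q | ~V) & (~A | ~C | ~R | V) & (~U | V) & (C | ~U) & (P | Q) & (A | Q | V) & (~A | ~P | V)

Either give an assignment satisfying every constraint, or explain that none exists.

Unit clause (~R) forces R = False.
Unit clause (G) forces G = True.
In (R | ~U) only ~U is left, so U = False.
In (~A | ~G) only ~A is left, so A = False.
In (A | ~V) only ~V is left, so V = False.
In (A | Q | V) only Q is left, so Q = True.
In (~P | ~Q | R) only ~P is left, so P = False.
In (A | C | V) only C is left, so C = True.
All clauses satisfied.

C = True, U = False, P = False, R = False, G = True, A = False, Q = True, V = False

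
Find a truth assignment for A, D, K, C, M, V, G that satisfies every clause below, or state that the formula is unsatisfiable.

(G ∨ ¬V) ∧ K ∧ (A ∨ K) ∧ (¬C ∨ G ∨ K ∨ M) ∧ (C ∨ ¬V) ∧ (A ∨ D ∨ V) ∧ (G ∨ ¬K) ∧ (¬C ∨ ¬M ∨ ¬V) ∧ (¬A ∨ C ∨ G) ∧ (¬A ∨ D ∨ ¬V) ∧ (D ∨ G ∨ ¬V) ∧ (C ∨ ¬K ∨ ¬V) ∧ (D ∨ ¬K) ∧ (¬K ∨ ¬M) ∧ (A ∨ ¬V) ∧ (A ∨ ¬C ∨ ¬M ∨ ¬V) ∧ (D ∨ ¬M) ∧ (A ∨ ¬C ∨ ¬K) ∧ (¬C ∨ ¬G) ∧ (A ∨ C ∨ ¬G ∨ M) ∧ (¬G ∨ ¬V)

Unit clause (K) forces K = True.
In (G ∨ ¬K) only G is left, so G = True.
In (D ∨ ¬K) only D is left, so D = True.
In (¬K ∨ ¬M) only ¬M is left, so M = False.
In (¬C ∨ ¬G) only ¬C is left, so C = False.
In (A ∨ C ∨ ¬G ∨ M) only A is left, so A = True.
In (¬G ∨ ¬V) only ¬V is left, so V = False.
All clauses satisfied.

A: True; D: True; K: True; C: False; M: False; V: False; G: True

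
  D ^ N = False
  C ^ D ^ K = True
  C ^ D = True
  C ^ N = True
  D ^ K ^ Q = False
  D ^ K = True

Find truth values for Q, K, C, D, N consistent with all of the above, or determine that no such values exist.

Q: True, K: False, C: False, D: True, N: True

D ^ N = T ^ T = False ✓
C ^ D ^ K = F ^ T ^ F = True ✓
C ^ D = F ^ T = True ✓
C ^ N = F ^ T = True ✓
D ^ K ^ Q = T ^ F ^ T = False ✓
D ^ K = T ^ F = True ✓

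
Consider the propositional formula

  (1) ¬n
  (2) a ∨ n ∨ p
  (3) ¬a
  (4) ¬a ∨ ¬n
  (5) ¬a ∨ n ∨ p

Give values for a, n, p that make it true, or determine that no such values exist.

Unit clause (¬n) forces n = False.
Unit clause (¬a) forces a = False.
In (a ∨ n ∨ p) only p is left, so p = True.
Check each clause:
  (¬n): ¬n holds.
  (a ∨ n ∨ p): p holds.
  (¬a): ¬a holds.
  (¬a ∨ ¬n): ¬a holds.
  (¬a ∨ n ∨ p): ¬a holds.
All clauses satisfied.

a=F, n=F, p=T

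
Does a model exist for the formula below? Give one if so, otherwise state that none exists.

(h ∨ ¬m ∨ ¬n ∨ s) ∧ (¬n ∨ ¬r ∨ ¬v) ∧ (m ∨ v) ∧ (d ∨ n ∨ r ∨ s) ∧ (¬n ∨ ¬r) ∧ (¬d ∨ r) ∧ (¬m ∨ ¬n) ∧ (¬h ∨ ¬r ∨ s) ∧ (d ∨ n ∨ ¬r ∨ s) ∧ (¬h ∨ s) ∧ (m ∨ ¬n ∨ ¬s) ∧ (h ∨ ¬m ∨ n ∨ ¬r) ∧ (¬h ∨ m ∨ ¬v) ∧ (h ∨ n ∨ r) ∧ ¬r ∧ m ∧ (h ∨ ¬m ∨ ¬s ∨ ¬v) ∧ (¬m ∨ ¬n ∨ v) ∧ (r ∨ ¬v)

Unit clause (¬r) forces r = False.
Unit clause (m) forces m = True.
In (r ∨ ¬v) only ¬v is left, so v = False.
In (¬d ∨ r) only ¬d is left, so d = False.
In (¬m ∨ ¬n) only ¬n is left, so n = False.
In (h ∨ n ∨ r) only h is left, so h = True.
In (d ∨ n ∨ r ∨ s) only s is left, so s = True.
All clauses satisfied.

m: True; s: True; v: False; d: False; n: False; h: True; r: False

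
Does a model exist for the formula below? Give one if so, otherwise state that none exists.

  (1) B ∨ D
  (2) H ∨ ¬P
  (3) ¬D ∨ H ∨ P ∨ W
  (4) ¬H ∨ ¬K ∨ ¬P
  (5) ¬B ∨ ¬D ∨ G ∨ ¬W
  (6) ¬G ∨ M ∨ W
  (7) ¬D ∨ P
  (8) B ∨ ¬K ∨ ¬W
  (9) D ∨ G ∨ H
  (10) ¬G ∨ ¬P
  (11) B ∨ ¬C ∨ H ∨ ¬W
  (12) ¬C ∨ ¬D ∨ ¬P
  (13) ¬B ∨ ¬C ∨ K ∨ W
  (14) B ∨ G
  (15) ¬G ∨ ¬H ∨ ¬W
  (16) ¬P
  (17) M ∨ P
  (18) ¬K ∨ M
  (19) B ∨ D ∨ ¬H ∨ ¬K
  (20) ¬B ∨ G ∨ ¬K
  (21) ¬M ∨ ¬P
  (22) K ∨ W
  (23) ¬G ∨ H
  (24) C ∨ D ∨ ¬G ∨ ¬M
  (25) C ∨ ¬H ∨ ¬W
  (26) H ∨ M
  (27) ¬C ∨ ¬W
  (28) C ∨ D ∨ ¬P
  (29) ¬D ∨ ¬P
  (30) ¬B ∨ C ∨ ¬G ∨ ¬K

B = True; H = True; K = True; M = True; P = False; W = False; G = True; D = False; C = True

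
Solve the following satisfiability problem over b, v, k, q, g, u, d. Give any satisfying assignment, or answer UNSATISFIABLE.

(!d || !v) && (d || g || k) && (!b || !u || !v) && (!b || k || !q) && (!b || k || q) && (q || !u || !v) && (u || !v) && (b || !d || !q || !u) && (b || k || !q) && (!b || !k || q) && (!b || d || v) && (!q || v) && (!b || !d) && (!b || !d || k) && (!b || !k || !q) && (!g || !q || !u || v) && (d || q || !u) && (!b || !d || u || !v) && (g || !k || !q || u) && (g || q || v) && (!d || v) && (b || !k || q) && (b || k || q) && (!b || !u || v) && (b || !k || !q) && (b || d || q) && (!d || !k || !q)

Case b = True:
  (!b || !d) forces d = False.
  (!b || d || v) forces v = True.
  (!b || !u || !v) forces u = False.
  Clause (u || !v) is falsified — contradiction.
Case b = False:
  If q = True:
    (b || k || !q) forces k = True.
    clause (b || !k || !q) is falsified.
  If q = False:
    (b || !k || q) forces k = False.
    clause (b || k || q) is falsified.
  Every sub-case reaches a contradiction.
Both cases fail, so the formula is unsatisfiable.

The formula is unsatisfiable.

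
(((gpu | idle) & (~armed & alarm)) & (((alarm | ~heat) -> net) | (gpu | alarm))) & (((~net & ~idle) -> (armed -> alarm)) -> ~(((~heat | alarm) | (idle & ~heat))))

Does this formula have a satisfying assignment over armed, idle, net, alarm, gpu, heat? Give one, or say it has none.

Case alarm = True: the conjunct ((~net & ~idle) -> (armed -> alarm)) -> ~(((~heat | alarm) | (idle & ~heat))) becomes ((~net & ~idle) -> True) -> ~True = False.
Case alarm = False: the conjunct alarm is False.
Both cases fail — unsatisfiable.

Unsatisfiable — no assignment works.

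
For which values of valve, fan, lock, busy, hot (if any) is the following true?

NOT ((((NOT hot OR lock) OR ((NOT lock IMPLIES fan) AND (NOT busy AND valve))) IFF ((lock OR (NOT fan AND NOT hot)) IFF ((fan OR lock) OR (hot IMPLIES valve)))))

valve: True, fan: True, lock: False, busy: False, hot: True

  NOT ((((NOT hot OR lock) OR ((NOT lock IMPLIES fan) AND (NOT busy AND valve))) IFF ((lock OR (NOT fan AND NOT hot)) IFF ((fan OR lock) OR (hot IMPLIES valve))))) = True
    ((NOT hot OR lock) OR ((NOT lock IMPLIES fan) AND (NOT busy AND valve))) IFF ((lock OR (NOT fan AND NOT hot)) IFF ((fan OR lock) OR (hot IMPLIES valve))) = False
      (NOT hot OR lock) OR ((NOT lock IMPLIES fan) AND (NOT busy AND valve)) = True
        NOT hot OR lock = False
          NOT hot = False
        (NOT lock IMPLIES fan) AND (NOT busy AND valve) = True
          NOT lock IMPLIES fan = True
            NOT lock = True
          NOT busy AND valve = True
            NOT busy = True
      (lock OR (NOT fan AND NOT hot)) IFF ((fan OR lock) OR (hot IMPLIES valve)) = False
        lock OR (NOT fan AND NOT hot) = False
          NOT fan AND NOT hot = False
            NOT fan = False
            NOT hot = False
        (fan OR lock) OR (hot IMPLIES valve) = True
          fan OR lock = True
          hot IMPLIES valve = True
The formula evaluates to True.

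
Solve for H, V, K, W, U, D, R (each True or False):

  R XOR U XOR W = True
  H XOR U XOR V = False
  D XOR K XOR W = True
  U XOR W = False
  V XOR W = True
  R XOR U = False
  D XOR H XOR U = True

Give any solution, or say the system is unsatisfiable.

H = True, V = False, K = True, W = True, U = True, D = True, R = True

R XOR U XOR W = T XOR T XOR T = True ✓
H XOR U XOR V = T XOR T XOR F = False ✓
D XOR K XOR W = T XOR T XOR T = True ✓
U XOR W = T XOR T = False ✓
V XOR W = F XOR T = True ✓
R XOR U = T XOR T = False ✓
D XOR H XOR U = T XOR T XOR T = True ✓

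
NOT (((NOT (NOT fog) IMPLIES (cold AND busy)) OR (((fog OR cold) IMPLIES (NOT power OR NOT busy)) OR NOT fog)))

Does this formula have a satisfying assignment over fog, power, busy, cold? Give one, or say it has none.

fog=T, power=T, busy=T, cold=F

  NOT (((NOT (NOT fog) IMPLIES (cold AND busy)) OR (((fog OR cold) IMPLIES (NOT power OR NOT busy)) OR NOT fog))) = True
    (NOT (NOT fog) IMPLIES (cold AND busy)) OR (((fog OR cold) IMPLIES (NOT power OR NOT busy)) OR NOT fog) = False
      NOT (NOT fog) IMPLIES (cold AND busy) = False
        NOT (NOT fog) = True
          NOT fog = False
        cold AND busy = False
      ((fog OR cold) IMPLIES (NOT power OR NOT busy)) OR NOT fog = False
        (fog OR cold) IMPLIES (NOT power OR NOT busy) = False
          fog OR cold = True
          NOT power OR NOT busy = False
            NOT power = False
            NOT busy = False
        NOT fog = False
The formula evaluates to True.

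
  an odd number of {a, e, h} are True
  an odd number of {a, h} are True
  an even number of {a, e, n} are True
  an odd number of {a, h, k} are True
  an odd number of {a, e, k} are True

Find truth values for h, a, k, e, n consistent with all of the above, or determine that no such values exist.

h: False; a: True; k: False; e: False; n: True

{a, e, h}: 1 true → odd ✓
{a, h}: 1 true → odd ✓
{a, e, n}: 2 true → even ✓
{a, h, k}: 1 true → odd ✓
{a, e, k}: 1 true → odd ✓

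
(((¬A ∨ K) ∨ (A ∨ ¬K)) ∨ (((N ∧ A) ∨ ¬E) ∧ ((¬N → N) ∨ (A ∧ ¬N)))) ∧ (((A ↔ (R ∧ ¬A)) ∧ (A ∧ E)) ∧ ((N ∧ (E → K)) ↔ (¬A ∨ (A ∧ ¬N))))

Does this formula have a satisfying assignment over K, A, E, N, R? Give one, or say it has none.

Case A = True: the conjunct A ↔ (R ∧ ¬A) becomes True ↔ (R ∧ False) = False.
Case A = False: the conjunct A is False.
Both cases fail — unsatisfiable.

UNSATISFIABLE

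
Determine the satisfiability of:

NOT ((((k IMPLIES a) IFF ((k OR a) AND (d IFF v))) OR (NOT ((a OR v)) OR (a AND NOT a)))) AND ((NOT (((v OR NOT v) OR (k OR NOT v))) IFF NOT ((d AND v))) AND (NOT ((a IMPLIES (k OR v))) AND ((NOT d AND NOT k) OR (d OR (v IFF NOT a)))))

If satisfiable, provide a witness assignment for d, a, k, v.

Case v = True: the conjunct NOT ((a IMPLIES (k OR v))) becomes NOT ((a IMPLIES True)) = False.
Case v = False: the conjunct NOT (((v OR NOT v) OR (k OR NOT v))) IFF NOT ((d AND v)) becomes NOT True IFF NOT False = False.
Both cases fail — unsatisfiable.

Unsatisfiable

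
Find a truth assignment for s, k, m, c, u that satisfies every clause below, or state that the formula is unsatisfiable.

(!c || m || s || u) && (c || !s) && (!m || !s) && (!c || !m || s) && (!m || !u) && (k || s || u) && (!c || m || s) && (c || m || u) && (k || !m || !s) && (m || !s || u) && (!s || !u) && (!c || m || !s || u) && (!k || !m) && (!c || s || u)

Try s = True:
  (c || !s) forces c = True.
  (!m || !s) forces m = False.
  (m || !s || u) forces u = True.
  clause (!s || !u) is falsified — backtrack.
So s = False.
Set k = False.
  then (k || s || u) forces u = True.
  then (!m || !u) forces m = False.
  then (!c || m || s) forces c = False.
All clauses satisfied.

s=F, k=F, m=F, c=F, u=T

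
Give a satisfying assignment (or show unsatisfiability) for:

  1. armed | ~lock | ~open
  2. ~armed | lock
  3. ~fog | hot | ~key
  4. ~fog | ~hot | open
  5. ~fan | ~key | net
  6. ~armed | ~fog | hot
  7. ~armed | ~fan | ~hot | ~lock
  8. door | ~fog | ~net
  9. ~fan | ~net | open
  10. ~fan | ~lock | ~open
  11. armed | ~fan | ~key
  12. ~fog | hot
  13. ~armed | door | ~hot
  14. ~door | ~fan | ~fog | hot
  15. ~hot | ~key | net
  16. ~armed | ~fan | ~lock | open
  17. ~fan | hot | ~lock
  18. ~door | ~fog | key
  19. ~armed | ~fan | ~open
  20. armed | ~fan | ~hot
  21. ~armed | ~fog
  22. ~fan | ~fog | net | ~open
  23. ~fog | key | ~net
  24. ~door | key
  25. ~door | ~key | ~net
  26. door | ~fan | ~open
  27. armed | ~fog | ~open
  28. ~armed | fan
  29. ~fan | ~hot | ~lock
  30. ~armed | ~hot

Set door = False.
Set net = True.
  then (door | ~fog | ~net) forces fog = False.
Set hot = True.
  then (~armed | door | ~hot) forces armed = False.
  then (armed | ~fan | ~hot) forces fan = False.
Set lock = False.
Set open = False.
Set key = True.
All clauses satisfied.

door: False; net: True; hot: True; fan: False; armed: False; lock: False; fog: False; open: False; key: True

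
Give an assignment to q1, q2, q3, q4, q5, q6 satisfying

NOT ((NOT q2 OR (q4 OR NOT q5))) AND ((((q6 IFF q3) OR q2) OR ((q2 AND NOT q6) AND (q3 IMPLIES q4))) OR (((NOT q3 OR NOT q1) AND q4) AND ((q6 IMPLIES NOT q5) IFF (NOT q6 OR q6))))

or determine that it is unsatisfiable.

q1: True; q2: True; q3: True; q4: False; q5: True; q6: False

  NOT ((NOT q2 OR (q4 OR NOT q5))) = True
    NOT q2 OR (q4 OR NOT q5) = False
      NOT q2 = False
      q4 OR NOT q5 = False
        NOT q5 = False
  (((q6 IFF q3) OR q2) OR ((q2 AND NOT q6) AND (q3 IMPLIES q4))) OR (((NOT q3 OR NOT q1) AND q4) AND ((q6 IMPLIES NOT q5) IFF (NOT q6 OR q6))) = True
    ((q6 IFF q3) OR q2) OR ((q2 AND NOT q6) AND (q3 IMPLIES q4)) = True
      (q6 IFF q3) OR q2 = True
        q6 IFF q3 = False
      (q2 AND NOT q6) AND (q3 IMPLIES q4) = False
        q2 AND NOT q6 = True
          NOT q6 = True
        q3 IMPLIES q4 = False
    ((NOT q3 OR NOT q1) AND q4) AND ((q6 IMPLIES NOT q5) IFF (NOT q6 OR q6)) = False
      (NOT q3 OR NOT q1) AND q4 = False
        NOT q3 OR NOT q1 = False
          NOT q3 = False
          NOT q1 = False
      (q6 IMPLIES NOT q5) IFF (NOT q6 OR q6) = True
        q6 IMPLIES NOT q5 = True
          NOT q5 = False
        NOT q6 OR q6 = True
          NOT q6 = True
Both conjuncts True, so the formula holds.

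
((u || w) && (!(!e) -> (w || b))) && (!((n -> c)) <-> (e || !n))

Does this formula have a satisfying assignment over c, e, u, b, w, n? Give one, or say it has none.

c = False, e = True, u = True, b = True, w = True, n = True

  (u || w) && (!(!e) -> (w || b)) = True
    u || w = True
    !(!e) -> (w || b) = True
      !(!e) = True
        !e = False
      w || b = True
  !((n -> c)) <-> (e || !n) = True
    !((n -> c)) = True
      n -> c = False
    e || !n = True
      !n = False
Both conjuncts True, so the formula holds.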